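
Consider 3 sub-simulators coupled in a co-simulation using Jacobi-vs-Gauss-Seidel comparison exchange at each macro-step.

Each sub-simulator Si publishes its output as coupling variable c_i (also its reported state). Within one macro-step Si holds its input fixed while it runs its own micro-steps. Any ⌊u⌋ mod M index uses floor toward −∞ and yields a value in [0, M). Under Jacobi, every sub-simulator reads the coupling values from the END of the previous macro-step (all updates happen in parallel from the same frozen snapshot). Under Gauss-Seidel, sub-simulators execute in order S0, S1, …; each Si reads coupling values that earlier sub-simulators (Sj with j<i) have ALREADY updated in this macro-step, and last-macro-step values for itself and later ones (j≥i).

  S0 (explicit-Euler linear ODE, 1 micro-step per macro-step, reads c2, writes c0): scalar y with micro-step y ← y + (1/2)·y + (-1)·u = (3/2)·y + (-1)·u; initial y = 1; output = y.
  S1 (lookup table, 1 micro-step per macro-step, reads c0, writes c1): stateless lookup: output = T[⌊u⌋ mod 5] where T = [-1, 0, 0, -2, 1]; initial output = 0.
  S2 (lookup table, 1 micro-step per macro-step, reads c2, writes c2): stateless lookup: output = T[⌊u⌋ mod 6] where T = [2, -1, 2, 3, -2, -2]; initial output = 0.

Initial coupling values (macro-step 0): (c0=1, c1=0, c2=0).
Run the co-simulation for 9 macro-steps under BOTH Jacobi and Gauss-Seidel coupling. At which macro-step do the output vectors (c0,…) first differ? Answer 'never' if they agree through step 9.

first divergence at macro-step: 2

[Jacobi] macro 1: S0 reads c2=0 → after 1×micro: 3/2; S1 reads c0=1 → after 1×micro: 0; S2 reads c2=0 → after 1×micro: 2 ⇒ (c0=3/2, c1=0, c2=2)
[Jacobi] macro 2: S0 reads c2=2 → after 1×micro: 1/4; S1 reads c0=3/2 → after 1×micro: 0; S2 reads c2=2 → after 1×micro: 2 ⇒ (c0=1/4, c1=0, c2=2)
[Jacobi] macro 3: S0 reads c2=2 → after 1×micro: -13/8; S1 reads c0=1/4 → after 1×micro: -1; S2 reads c2=2 → after 1×micro: 2 ⇒ (c0=-13/8, c1=-1, c2=2)
[Jacobi] macro 4: S0 reads c2=2 → after 1×micro: -71/16; S1 reads c0=-13/8 → after 1×micro: -2; S2 reads c2=2 → after 1×micro: 2 ⇒ (c0=-71/16, c1=-2, c2=2)
[Jacobi] macro 5: S0 reads c2=2 → after 1×micro: -277/32; S1 reads c0=-71/16 → after 1×micro: -1; S2 reads c2=2 → after 1×micro: 2 ⇒ (c0=-277/32, c1=-1, c2=2)
[Jacobi] macro 6: S0 reads c2=2 → after 1×micro: -959/64; S1 reads c0=-277/32 → after 1×micro: 0; S2 reads c2=2 → after 1×micro: 2 ⇒ (c0=-959/64, c1=0, c2=2)
[Jacobi] macro 7: S0 reads c2=2 → after 1×micro: -3133/128; S1 reads c0=-959/64 → after 1×micro: -1; S2 reads c2=2 → after 1×micro: 2 ⇒ (c0=-3133/128, c1=-1, c2=2)
[Jacobi] macro 8: S0 reads c2=2 → after 1×micro: -9911/256; S1 reads c0=-3133/128 → after 1×micro: -1; S2 reads c2=2 → after 1×micro: 2 ⇒ (c0=-9911/256, c1=-1, c2=2)
[Jacobi] macro 9: S0 reads c2=2 → after 1×micro: -30757/512; S1 reads c0=-9911/256 → after 1×micro: 0; S2 reads c2=2 → after 1×micro: 2 ⇒ (c0=-30757/512, c1=0, c2=2)
[Gauss-Seidel] macro 1: S0 reads c2=0 → after 1×micro: 3/2; S1 reads c0=3/2 → after 1×micro: 0; S2 reads c2=0 → after 1×micro: 2 ⇒ (c0=3/2, c1=0, c2=2)
[Gauss-Seidel] macro 2: S0 reads c2=2 → after 1×micro: 1/4; S1 reads c0=1/4 → after 1×micro: -1; S2 reads c2=2 → after 1×micro: 2 ⇒ (c0=1/4, c1=-1, c2=2)
[Gauss-Seidel] macro 3: S0 reads c2=2 → after 1×micro: -13/8; S1 reads c0=-13/8 → after 1×micro: -2; S2 reads c2=2 → after 1×micro: 2 ⇒ (c0=-13/8, c1=-2, c2=2)
[Gauss-Seidel] macro 4: S0 reads c2=2 → after 1×micro: -71/16; S1 reads c0=-71/16 → after 1×micro: -1; S2 reads c2=2 → after 1×micro: 2 ⇒ (c0=-71/16, c1=-1, c2=2)
[Gauss-Seidel] macro 5: S0 reads c2=2 → after 1×micro: -277/32; S1 reads c0=-277/32 → after 1×micro: 0; S2 reads c2=2 → after 1×micro: 2 ⇒ (c0=-277/32, c1=0, c2=2)
[Gauss-Seidel] macro 6: S0 reads c2=2 → after 1×micro: -959/64; S1 reads c0=-959/64 → after 1×micro: -1; S2 reads c2=2 → after 1×micro: 2 ⇒ (c0=-959/64, c1=-1, c2=2)
[Gauss-Seidel] macro 7: S0 reads c2=2 → after 1×micro: -3133/128; S1 reads c0=-3133/128 → after 1×micro: -1; S2 reads c2=2 → after 1×micro: 2 ⇒ (c0=-3133/128, c1=-1, c2=2)
[Gauss-Seidel] macro 8: S0 reads c2=2 → after 1×micro: -9911/256; S1 reads c0=-9911/256 → after 1×micro: 0; S2 reads c2=2 → after 1×micro: 2 ⇒ (c0=-9911/256, c1=0, c2=2)
[Gauss-Seidel] macro 9: S0 reads c2=2 → after 1×micro: -30757/512; S1 reads c0=-30757/512 → after 1×micro: 1; S2 reads c2=2 → after 1×micro: 2 ⇒ (c0=-30757/512, c1=1, c2=2)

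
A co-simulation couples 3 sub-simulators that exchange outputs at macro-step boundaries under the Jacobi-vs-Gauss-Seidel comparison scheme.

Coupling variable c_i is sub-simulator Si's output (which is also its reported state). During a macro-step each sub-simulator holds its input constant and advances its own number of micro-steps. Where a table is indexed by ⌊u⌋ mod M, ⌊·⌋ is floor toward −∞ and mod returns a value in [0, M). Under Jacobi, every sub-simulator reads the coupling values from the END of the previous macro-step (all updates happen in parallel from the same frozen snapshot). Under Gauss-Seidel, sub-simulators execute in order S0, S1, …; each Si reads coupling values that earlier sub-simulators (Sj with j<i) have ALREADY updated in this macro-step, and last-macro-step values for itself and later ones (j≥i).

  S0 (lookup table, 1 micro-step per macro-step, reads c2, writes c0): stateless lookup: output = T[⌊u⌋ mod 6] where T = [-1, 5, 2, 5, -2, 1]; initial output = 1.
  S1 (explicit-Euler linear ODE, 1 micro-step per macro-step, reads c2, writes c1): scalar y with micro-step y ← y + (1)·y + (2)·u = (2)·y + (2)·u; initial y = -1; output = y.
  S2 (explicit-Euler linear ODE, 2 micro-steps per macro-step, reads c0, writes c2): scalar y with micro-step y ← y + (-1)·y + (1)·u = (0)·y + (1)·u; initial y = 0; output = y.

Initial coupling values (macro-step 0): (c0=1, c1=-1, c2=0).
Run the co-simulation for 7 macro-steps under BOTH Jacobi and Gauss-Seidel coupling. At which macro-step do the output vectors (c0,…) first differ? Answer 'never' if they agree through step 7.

[Jacobi] macro 1: S0 reads c2=0 → after 1×micro: -1; S1 reads c2=0 → after 1×micro: -2; S2 reads c0=1 → after 2×micro: 1 ⇒ (c0=-1, c1=-2, c2=1)
[Jacobi] macro 2: S0 reads c2=1 → after 1×micro: 5; S1 reads c2=1 → after 1×micro: -2; S2 reads c0=-1 → after 2×micro: -1 ⇒ (c0=5, c1=-2, c2=-1)
[Jacobi] macro 3: S0 reads c2=-1 → after 1×micro: 1; S1 reads c2=-1 → after 1×micro: -6; S2 reads c0=5 → after 2×micro: 5 ⇒ (c0=1, c1=-6, c2=5)
[Jacobi] macro 4: S0 reads c2=5 → after 1×micro: 1; S1 reads c2=5 → after 1×micro: -2; S2 reads c0=1 → after 2×micro: 1 ⇒ (c0=1, c1=-2, c2=1)
[Jacobi] macro 5: S0 reads c2=1 → after 1×micro: 5; S1 reads c2=1 → after 1×micro: -2; S2 reads c0=1 → after 2×micro: 1 ⇒ (c0=5, c1=-2, c2=1)
[Jacobi] macro 6: S0 reads c2=1 → after 1×micro: 5; S1 reads c2=1 → after 1×micro: -2; S2 reads c0=5 → after 2×micro: 5 ⇒ (c0=5, c1=-2, c2=5)
[Jacobi] macro 7: S0 reads c2=5 → after 1×micro: 1; S1 reads c2=5 → after 1×micro: 6; S2 reads c0=5 → after 2×micro: 5 ⇒ (c0=1, c1=6, c2=5)
[Gauss-Seidel] macro 1: S0 reads c2=0 → after 1×micro: -1; S1 reads c2=0 → after 1×micro: -2; S2 reads c0=-1 → after 2×micro: -1 ⇒ (c0=-1, c1=-2, c2=-1)
[Gauss-Seidel] macro 2: S0 reads c2=-1 → after 1×micro: 1; S1 reads c2=-1 → after 1×micro: -6; S2 reads c0=1 → after 2×micro: 1 ⇒ (c0=1, c1=-6, c2=1)
[Gauss-Seidel] macro 3: S0 reads c2=1 → after 1×micro: 5; S1 reads c2=1 → after 1×micro: -10; S2 reads c0=5 → after 2×micro: 5 ⇒ (c0=5, c1=-10, c2=5)
[Gauss-Seidel] macro 4: S0 reads c2=5 → after 1×micro: 1; S1 reads c2=5 → after 1×micro: -10; S2 reads c0=1 → after 2×micro: 1 ⇒ (c0=1, c1=-10, c2=1)
[Gauss-Seidel] macro 5: S0 reads c2=1 → after 1×micro: 5; S1 reads c2=1 → after 1×micro: -18; S2 reads c0=5 → after 2×micro: 5 ⇒ (c0=5, c1=-18, c2=5)
[Gauss-Seidel] macro 6: S0 reads c2=5 → after 1×micro: 1; S1 reads c2=5 → after 1×micro: -26; S2 reads c0=1 → after 2×micro: 1 ⇒ (c0=1, c1=-26, c2=1)
[Gauss-Seidel] macro 7: S0 reads c2=1 → after 1×micro: 5; S1 reads c2=1 → after 1×micro: -50; S2 reads c0=5 → after 2×micro: 5 ⇒ (c0=5, c1=-50, c2=5)

first divergence at macro-step: 1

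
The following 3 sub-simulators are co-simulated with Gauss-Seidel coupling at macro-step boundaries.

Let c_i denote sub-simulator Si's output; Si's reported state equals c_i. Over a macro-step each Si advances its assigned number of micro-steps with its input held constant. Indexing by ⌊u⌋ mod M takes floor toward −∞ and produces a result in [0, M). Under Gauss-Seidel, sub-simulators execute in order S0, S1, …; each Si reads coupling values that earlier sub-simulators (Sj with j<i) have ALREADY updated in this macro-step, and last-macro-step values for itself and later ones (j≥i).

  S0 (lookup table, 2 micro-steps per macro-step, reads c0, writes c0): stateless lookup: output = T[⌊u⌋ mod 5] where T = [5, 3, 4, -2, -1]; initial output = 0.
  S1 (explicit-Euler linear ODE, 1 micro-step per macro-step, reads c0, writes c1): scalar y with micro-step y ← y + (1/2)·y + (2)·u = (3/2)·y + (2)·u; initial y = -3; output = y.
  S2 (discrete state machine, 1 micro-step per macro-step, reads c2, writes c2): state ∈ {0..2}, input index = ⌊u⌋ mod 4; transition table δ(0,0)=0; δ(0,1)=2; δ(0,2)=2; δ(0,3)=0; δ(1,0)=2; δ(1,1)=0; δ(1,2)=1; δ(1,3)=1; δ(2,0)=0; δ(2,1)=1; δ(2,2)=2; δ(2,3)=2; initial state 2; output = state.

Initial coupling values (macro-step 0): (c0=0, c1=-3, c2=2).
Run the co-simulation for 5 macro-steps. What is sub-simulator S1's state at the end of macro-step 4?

S1 state at macro-step 4 = 1057/16

macro 1: S0 reads c0=0 → after 2×micro: 5; S1 reads c0=5 → after 1×micro: 11/2; S2 reads c2=2 → after 1×micro: 2 ⇒ (c0=5, c1=11/2, c2=2)
macro 2: S0 reads c0=5 → after 2×micro: 5; S1 reads c0=5 → after 1×micro: 73/4; S2 reads c2=2 → after 1×micro: 2 ⇒ (c0=5, c1=73/4, c2=2)
macro 3: S0 reads c0=5 → after 2×micro: 5; S1 reads c0=5 → after 1×micro: 299/8; S2 reads c2=2 → after 1×micro: 2 ⇒ (c0=5, c1=299/8, c2=2)
macro 4: S0 reads c0=5 → after 2×micro: 5; S1 reads c0=5 → after 1×micro: 1057/16; S2 reads c2=2 → after 1×micro: 2 ⇒ (c0=5, c1=1057/16, c2=2)
macro 5: S0 reads c0=5 → after 2×micro: 5; S1 reads c0=5 → after 1×micro: 3491/32; S2 reads c2=2 → after 1×micro: 2 ⇒ (c0=5, c1=3491/32, c2=2)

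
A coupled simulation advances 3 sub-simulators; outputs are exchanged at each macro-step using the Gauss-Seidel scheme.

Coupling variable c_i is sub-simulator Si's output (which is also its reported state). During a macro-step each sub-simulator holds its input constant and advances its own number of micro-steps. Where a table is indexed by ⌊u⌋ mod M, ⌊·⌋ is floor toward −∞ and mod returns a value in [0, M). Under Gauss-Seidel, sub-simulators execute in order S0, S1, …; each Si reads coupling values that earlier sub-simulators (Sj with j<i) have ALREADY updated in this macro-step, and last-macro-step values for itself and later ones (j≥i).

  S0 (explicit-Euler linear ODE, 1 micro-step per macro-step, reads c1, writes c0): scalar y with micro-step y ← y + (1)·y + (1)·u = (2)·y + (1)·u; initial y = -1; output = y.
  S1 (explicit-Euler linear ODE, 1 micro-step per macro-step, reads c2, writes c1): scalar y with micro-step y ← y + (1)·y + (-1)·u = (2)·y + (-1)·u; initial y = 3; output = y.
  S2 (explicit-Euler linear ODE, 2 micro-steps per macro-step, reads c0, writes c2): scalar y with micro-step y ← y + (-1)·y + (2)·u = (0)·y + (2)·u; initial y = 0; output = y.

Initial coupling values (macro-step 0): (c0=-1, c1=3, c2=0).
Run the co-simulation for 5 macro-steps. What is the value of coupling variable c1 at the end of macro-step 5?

macro 1: S0 reads c1=3 → after 1×micro: 1; S1 reads c2=0 → after 1×micro: 6; S2 reads c0=1 → after 2×micro: 2 ⇒ (c0=1, c1=6, c2=2)
macro 2: S0 reads c1=6 → after 1×micro: 8; S1 reads c2=2 → after 1×micro: 10; S2 reads c0=8 → after 2×micro: 16 ⇒ (c0=8, c1=10, c2=16)
macro 3: S0 reads c1=10 → after 1×micro: 26; S1 reads c2=16 → after 1×micro: 4; S2 reads c0=26 → after 2×micro: 52 ⇒ (c0=26, c1=4, c2=52)
macro 4: S0 reads c1=4 → after 1×micro: 56; S1 reads c2=52 → after 1×micro: -44; S2 reads c0=56 → after 2×micro: 112 ⇒ (c0=56, c1=-44, c2=112)
macro 5: S0 reads c1=-44 → after 1×micro: 68; S1 reads c2=112 → after 1×micro: -200; S2 reads c0=68 → after 2×micro: 136 ⇒ (c0=68, c1=-200, c2=136)

c1 at macro-step 5 = -200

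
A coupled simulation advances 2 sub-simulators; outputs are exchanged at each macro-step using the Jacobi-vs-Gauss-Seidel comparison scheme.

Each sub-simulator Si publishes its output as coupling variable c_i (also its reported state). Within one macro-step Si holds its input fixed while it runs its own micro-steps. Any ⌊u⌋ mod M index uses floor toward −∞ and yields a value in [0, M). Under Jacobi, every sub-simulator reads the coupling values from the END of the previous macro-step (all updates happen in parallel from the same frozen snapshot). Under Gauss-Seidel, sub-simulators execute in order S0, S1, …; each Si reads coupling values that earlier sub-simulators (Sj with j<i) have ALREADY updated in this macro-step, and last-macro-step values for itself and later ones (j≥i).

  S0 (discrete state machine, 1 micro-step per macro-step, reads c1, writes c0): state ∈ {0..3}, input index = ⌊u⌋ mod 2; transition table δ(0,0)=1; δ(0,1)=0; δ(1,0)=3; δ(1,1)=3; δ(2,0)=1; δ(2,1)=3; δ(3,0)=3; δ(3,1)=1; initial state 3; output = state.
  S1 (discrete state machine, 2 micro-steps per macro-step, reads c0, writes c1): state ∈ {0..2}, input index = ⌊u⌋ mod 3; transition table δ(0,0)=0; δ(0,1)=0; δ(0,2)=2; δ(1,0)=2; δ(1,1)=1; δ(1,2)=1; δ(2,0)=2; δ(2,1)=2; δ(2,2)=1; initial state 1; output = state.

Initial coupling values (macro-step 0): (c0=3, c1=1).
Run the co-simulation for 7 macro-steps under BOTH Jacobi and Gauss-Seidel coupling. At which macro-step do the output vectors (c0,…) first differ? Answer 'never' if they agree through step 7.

[Jacobi] macro 1: S0 reads c1=1 → after 1×micro: 1; S1 reads c0=3 → after 2×micro: 2 ⇒ (c0=1, c1=2)
[Jacobi] macro 2: S0 reads c1=2 → after 1×micro: 3; S1 reads c0=1 → after 2×micro: 2 ⇒ (c0=3, c1=2)
[Jacobi] macro 3: S0 reads c1=2 → after 1×micro: 3; S1 reads c0=3 → after 2×micro: 2 ⇒ (c0=3, c1=2)
[Jacobi] macro 4: S0 reads c1=2 → after 1×micro: 3; S1 reads c0=3 → after 2×micro: 2 ⇒ (c0=3, c1=2)
[Jacobi] macro 5: S0 reads c1=2 → after 1×micro: 3; S1 reads c0=3 → after 2×micro: 2 ⇒ (c0=3, c1=2)
[Jacobi] macro 6: S0 reads c1=2 → after 1×micro: 3; S1 reads c0=3 → after 2×micro: 2 ⇒ (c0=3, c1=2)
[Jacobi] macro 7: S0 reads c1=2 → after 1×micro: 3; S1 reads c0=3 → after 2×micro: 2 ⇒ (c0=3, c1=2)
[Gauss-Seidel] macro 1: S0 reads c1=1 → after 1×micro: 1; S1 reads c0=1 → after 2×micro: 1 ⇒ (c0=1, c1=1)
[Gauss-Seidel] macro 2: S0 reads c1=1 → after 1×micro: 3; S1 reads c0=3 → after 2×micro: 2 ⇒ (c0=3, c1=2)
[Gauss-Seidel] macro 3: S0 reads c1=2 → after 1×micro: 3; S1 reads c0=3 → after 2×micro: 2 ⇒ (c0=3, c1=2)
[Gauss-Seidel] macro 4: S0 reads c1=2 → after 1×micro: 3; S1 reads c0=3 → after 2×micro: 2 ⇒ (c0=3, c1=2)
[Gauss-Seidel] macro 5: S0 reads c1=2 → after 1×micro: 3; S1 reads c0=3 → after 2×micro: 2 ⇒ (c0=3, c1=2)
[Gauss-Seidel] macro 6: S0 reads c1=2 → after 1×micro: 3; S1 reads c0=3 → after 2×micro: 2 ⇒ (c0=3, c1=2)
[Gauss-Seidel] macro 7: S0 reads c1=2 → after 1×micro: 3; S1 reads c0=3 → after 2×micro: 2 ⇒ (c0=3, c1=2)

first divergence at macro-step: 1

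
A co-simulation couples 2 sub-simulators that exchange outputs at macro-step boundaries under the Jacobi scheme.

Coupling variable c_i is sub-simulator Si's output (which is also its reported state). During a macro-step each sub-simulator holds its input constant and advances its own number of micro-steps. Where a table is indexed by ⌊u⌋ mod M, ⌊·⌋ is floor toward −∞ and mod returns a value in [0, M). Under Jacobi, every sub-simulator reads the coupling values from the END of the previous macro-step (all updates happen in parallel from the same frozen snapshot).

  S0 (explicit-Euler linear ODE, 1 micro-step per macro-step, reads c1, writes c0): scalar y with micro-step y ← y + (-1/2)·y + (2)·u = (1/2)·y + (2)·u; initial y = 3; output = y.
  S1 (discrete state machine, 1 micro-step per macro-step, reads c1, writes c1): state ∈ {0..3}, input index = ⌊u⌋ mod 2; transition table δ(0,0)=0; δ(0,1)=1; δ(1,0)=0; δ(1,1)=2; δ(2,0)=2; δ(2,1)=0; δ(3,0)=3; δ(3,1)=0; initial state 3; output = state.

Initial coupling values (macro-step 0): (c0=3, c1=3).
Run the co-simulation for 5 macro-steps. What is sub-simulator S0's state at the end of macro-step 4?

macro 1: S0 reads c1=3 → after 1×micro: 15/2; S1 reads c1=3 → after 1×micro: 0 ⇒ (c0=15/2, c1=0)
macro 2: S0 reads c1=0 → after 1×micro: 15/4; S1 reads c1=0 → after 1×micro: 0 ⇒ (c0=15/4, c1=0)
macro 3: S0 reads c1=0 → after 1×micro: 15/8; S1 reads c1=0 → after 1×micro: 0 ⇒ (c0=15/8, c1=0)
macro 4: S0 reads c1=0 → after 1×micro: 15/16; S1 reads c1=0 → after 1×micro: 0 ⇒ (c0=15/16, c1=0)
macro 5: S0 reads c1=0 → after 1×micro: 15/32; S1 reads c1=0 → after 1×micro: 0 ⇒ (c0=15/32, c1=0)

S0 state at macro-step 4 = 15/16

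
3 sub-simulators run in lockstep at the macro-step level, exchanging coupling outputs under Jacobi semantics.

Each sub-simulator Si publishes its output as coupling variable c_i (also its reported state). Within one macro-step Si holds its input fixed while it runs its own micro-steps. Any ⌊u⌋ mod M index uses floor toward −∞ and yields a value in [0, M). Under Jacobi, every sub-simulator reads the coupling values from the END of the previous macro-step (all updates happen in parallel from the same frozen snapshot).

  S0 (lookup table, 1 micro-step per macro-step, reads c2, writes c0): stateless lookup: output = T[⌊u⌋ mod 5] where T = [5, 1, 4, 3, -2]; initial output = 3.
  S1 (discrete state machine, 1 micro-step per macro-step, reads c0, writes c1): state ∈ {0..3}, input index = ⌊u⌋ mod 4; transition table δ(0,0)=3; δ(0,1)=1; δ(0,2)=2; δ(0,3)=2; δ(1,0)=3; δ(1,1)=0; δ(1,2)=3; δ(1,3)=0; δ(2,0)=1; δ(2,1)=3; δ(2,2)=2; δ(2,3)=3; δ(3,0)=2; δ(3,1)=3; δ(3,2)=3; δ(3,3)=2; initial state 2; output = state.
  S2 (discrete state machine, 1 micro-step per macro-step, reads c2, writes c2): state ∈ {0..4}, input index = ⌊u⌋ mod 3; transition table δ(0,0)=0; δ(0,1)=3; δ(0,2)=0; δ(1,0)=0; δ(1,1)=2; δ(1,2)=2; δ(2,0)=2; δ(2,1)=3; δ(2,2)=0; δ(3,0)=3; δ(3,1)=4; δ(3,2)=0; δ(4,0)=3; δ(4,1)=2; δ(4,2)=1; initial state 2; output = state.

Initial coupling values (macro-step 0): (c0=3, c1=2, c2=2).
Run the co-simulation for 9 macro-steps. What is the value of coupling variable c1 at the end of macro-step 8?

macro 1: S0 reads c2=2 → after 1×micro: 4; S1 reads c0=3 → after 1×micro: 3; S2 reads c2=2 → after 1×micro: 0 ⇒ (c0=4, c1=3, c2=0)
macro 2: S0 reads c2=0 → after 1×micro: 5; S1 reads c0=4 → after 1×micro: 2; S2 reads c2=0 → after 1×micro: 0 ⇒ (c0=5, c1=2, c2=0)
macro 3: S0 reads c2=0 → after 1×micro: 5; S1 reads c0=5 → after 1×micro: 3; S2 reads c2=0 → after 1×micro: 0 ⇒ (c0=5, c1=3, c2=0)
macro 4: S0 reads c2=0 → after 1×micro: 5; S1 reads c0=5 → after 1×micro: 3; S2 reads c2=0 → after 1×micro: 0 ⇒ (c0=5, c1=3, c2=0)
macro 5: S0 reads c2=0 → after 1×micro: 5; S1 reads c0=5 → after 1×micro: 3; S2 reads c2=0 → after 1×micro: 0 ⇒ (c0=5, c1=3, c2=0)
macro 6: S0 reads c2=0 → after 1×micro: 5; S1 reads c0=5 → after 1×micro: 3; S2 reads c2=0 → after 1×micro: 0 ⇒ (c0=5, c1=3, c2=0)
macro 7: S0 reads c2=0 → after 1×micro: 5; S1 reads c0=5 → after 1×micro: 3; S2 reads c2=0 → after 1×micro: 0 ⇒ (c0=5, c1=3, c2=0)
macro 8: S0 reads c2=0 → after 1×micro: 5; S1 reads c0=5 → after 1×micro: 3; S2 reads c2=0 → after 1×micro: 0 ⇒ (c0=5, c1=3, c2=0)
macro 9: S0 reads c2=0 → after 1×micro: 5; S1 reads c0=5 → after 1×micro: 3; S2 reads c2=0 → after 1×micro: 0 ⇒ (c0=5, c1=3, c2=0)

c1 at macro-step 8 = 3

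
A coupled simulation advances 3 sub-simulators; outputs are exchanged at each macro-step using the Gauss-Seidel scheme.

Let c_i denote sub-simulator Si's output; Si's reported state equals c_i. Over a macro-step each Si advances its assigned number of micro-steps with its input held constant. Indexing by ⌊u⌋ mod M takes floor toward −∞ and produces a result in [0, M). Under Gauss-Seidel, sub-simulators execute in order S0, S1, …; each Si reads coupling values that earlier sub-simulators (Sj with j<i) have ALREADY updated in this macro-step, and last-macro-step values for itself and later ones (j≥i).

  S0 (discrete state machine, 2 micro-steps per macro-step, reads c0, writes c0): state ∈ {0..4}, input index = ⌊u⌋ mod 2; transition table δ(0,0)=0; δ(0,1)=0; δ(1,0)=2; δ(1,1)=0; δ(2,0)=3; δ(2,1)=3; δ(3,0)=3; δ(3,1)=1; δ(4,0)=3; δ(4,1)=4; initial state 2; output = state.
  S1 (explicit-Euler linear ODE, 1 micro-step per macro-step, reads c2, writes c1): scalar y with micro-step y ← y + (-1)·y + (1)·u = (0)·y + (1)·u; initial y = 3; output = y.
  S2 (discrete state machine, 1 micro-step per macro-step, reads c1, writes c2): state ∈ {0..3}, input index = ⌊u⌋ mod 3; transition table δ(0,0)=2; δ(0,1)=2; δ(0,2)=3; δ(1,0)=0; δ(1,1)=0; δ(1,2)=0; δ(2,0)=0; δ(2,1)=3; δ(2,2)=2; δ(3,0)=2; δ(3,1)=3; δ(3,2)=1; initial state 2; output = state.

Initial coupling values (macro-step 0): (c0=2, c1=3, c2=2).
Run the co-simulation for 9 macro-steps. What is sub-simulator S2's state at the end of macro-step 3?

S2 state at macro-step 3 = 2

macro 1: S0 reads c0=2 → after 2×micro: 3; S1 reads c2=2 → after 1×micro: 2; S2 reads c1=2 → after 1×micro: 2 ⇒ (c0=3, c1=2, c2=2)
macro 2: S0 reads c0=3 → after 2×micro: 0; S1 reads c2=2 → after 1×micro: 2; S2 reads c1=2 → after 1×micro: 2 ⇒ (c0=0, c1=2, c2=2)
macro 3: S0 reads c0=0 → after 2×micro: 0; S1 reads c2=2 → after 1×micro: 2; S2 reads c1=2 → after 1×micro: 2 ⇒ (c0=0, c1=2, c2=2)
macro 4: S0 reads c0=0 → after 2×micro: 0; S1 reads c2=2 → after 1×micro: 2; S2 reads c1=2 → after 1×micro: 2 ⇒ (c0=0, c1=2, c2=2)
macro 5: S0 reads c0=0 → after 2×micro: 0; S1 reads c2=2 → after 1×micro: 2; S2 reads c1=2 → after 1×micro: 2 ⇒ (c0=0, c1=2, c2=2)
macro 6: S0 reads c0=0 → after 2×micro: 0; S1 reads c2=2 → after 1×micro: 2; S2 reads c1=2 → after 1×micro: 2 ⇒ (c0=0, c1=2, c2=2)
macro 7: S0 reads c0=0 → after 2×micro: 0; S1 reads c2=2 → after 1×micro: 2; S2 reads c1=2 → after 1×micro: 2 ⇒ (c0=0, c1=2, c2=2)
macro 8: S0 reads c0=0 → after 2×micro: 0; S1 reads c2=2 → after 1×micro: 2; S2 reads c1=2 → after 1×micro: 2 ⇒ (c0=0, c1=2, c2=2)
macro 9: S0 reads c0=0 → after 2×micro: 0; S1 reads c2=2 → after 1×micro: 2; S2 reads c1=2 → after 1×micro: 2 ⇒ (c0=0, c1=2, c2=2)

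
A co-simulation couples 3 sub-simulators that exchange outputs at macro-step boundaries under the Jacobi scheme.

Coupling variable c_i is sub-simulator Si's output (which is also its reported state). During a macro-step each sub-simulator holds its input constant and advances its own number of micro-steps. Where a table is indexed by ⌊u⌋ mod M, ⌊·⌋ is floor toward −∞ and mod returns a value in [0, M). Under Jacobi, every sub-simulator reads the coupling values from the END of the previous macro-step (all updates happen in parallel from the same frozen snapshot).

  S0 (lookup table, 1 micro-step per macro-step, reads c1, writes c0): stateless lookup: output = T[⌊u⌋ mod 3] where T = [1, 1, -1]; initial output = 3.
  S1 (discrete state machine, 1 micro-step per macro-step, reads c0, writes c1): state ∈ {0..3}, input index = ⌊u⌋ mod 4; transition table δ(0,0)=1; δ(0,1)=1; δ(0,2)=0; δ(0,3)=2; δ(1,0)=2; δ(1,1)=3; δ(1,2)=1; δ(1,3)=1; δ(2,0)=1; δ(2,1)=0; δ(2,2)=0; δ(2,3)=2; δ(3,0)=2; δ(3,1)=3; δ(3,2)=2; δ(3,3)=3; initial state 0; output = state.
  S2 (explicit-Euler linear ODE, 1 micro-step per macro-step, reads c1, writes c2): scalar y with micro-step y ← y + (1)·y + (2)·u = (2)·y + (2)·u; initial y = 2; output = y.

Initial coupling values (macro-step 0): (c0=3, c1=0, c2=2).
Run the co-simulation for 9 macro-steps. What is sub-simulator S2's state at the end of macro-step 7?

macro 1: S0 reads c1=0 → after 1×micro: 1; S1 reads c0=3 → after 1×micro: 2; S2 reads c1=0 → after 1×micro: 4 ⇒ (c0=1, c1=2, c2=4)
macro 2: S0 reads c1=2 → after 1×micro: -1; S1 reads c0=1 → after 1×micro: 0; S2 reads c1=2 → after 1×micro: 12 ⇒ (c0=-1, c1=0, c2=12)
macro 3: S0 reads c1=0 → after 1×micro: 1; S1 reads c0=-1 → after 1×micro: 2; S2 reads c1=0 → after 1×micro: 24 ⇒ (c0=1, c1=2, c2=24)
macro 4: S0 reads c1=2 → after 1×micro: -1; S1 reads c0=1 → after 1×micro: 0; S2 reads c1=2 → after 1×micro: 52 ⇒ (c0=-1, c1=0, c2=52)
macro 5: S0 reads c1=0 → after 1×micro: 1; S1 reads c0=-1 → after 1×micro: 2; S2 reads c1=0 → after 1×micro: 104 ⇒ (c0=1, c1=2, c2=104)
macro 6: S0 reads c1=2 → after 1×micro: -1; S1 reads c0=1 → after 1×micro: 0; S2 reads c1=2 → after 1×micro: 212 ⇒ (c0=-1, c1=0, c2=212)
macro 7: S0 reads c1=0 → after 1×micro: 1; S1 reads c0=-1 → after 1×micro: 2; S2 reads c1=0 → after 1×micro: 424 ⇒ (c0=1, c1=2, c2=424)
macro 8: S0 reads c1=2 → after 1×micro: -1; S1 reads c0=1 → after 1×micro: 0; S2 reads c1=2 → after 1×micro: 852 ⇒ (c0=-1, c1=0, c2=852)
macro 9: S0 reads c1=0 → after 1×micro: 1; S1 reads c0=-1 → after 1×micro: 2; S2 reads c1=0 → after 1×micro: 1704 ⇒ (c0=1, c1=2, c2=1704)

S2 state at macro-step 7 = 424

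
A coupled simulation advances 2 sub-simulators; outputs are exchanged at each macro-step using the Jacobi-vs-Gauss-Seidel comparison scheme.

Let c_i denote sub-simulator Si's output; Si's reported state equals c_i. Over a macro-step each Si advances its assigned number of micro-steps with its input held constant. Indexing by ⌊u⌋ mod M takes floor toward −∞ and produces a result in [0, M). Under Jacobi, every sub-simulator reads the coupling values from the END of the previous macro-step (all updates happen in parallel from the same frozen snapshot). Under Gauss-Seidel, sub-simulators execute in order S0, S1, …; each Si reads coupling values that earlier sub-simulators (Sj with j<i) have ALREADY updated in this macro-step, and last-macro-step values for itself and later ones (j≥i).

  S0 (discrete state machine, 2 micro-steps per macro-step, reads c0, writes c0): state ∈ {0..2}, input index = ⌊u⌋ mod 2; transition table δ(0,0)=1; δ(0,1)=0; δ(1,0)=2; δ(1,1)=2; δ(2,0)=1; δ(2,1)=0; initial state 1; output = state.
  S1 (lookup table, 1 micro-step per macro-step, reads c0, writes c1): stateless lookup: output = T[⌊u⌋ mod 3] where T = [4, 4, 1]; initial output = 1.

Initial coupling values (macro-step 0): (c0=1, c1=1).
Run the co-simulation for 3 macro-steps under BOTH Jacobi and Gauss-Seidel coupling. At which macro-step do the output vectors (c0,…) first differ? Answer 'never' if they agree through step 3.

[Jacobi] macro 1: S0 reads c0=1 → after 2×micro: 0; S1 reads c0=1 → after 1×micro: 4 ⇒ (c0=0, c1=4)
[Jacobi] macro 2: S0 reads c0=0 → after 2×micro: 2; S1 reads c0=0 → after 1×micro: 4 ⇒ (c0=2, c1=4)
[Jacobi] macro 3: S0 reads c0=2 → after 2×micro: 2; S1 reads c0=2 → after 1×micro: 1 ⇒ (c0=2, c1=1)
[Gauss-Seidel] macro 1: S0 reads c0=1 → after 2×micro: 0; S1 reads c0=0 → after 1×micro: 4 ⇒ (c0=0, c1=4)
[Gauss-Seidel] macro 2: S0 reads c0=0 → after 2×micro: 2; S1 reads c0=2 → after 1×micro: 1 ⇒ (c0=2, c1=1)
[Gauss-Seidel] macro 3: S0 reads c0=2 → after 2×micro: 2; S1 reads c0=2 → after 1×micro: 1 ⇒ (c0=2, c1=1)

first divergence at macro-step: 2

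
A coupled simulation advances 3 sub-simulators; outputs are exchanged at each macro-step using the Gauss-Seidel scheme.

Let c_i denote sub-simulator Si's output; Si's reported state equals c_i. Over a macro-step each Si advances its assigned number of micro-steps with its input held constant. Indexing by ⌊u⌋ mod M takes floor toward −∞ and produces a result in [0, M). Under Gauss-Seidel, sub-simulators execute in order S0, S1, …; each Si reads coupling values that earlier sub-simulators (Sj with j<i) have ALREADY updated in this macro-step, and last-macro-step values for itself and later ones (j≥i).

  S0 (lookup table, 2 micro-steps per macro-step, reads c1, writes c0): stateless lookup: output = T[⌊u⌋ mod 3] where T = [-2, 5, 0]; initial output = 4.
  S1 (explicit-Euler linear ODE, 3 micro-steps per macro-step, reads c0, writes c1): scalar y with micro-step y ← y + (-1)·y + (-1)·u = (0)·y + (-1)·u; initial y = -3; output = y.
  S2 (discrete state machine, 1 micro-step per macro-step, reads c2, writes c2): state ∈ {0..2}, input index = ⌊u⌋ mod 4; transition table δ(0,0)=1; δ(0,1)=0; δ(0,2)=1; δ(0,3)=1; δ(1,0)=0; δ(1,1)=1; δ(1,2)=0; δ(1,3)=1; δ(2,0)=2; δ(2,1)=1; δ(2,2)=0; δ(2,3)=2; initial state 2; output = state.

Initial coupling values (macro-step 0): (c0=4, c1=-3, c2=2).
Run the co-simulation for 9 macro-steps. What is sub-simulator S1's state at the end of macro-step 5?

S1 state at macro-step 5 = 2

macro 1: S0 reads c1=-3 → after 2×micro: -2; S1 reads c0=-2 → after 3×micro: 2; S2 reads c2=2 → after 1×micro: 0 ⇒ (c0=-2, c1=2, c2=0)
macro 2: S0 reads c1=2 → after 2×micro: 0; S1 reads c0=0 → after 3×micro: 0; S2 reads c2=0 → after 1×micro: 1 ⇒ (c0=0, c1=0, c2=1)
macro 3: S0 reads c1=0 → after 2×micro: -2; S1 reads c0=-2 → after 3×micro: 2; S2 reads c2=1 → after 1×micro: 1 ⇒ (c0=-2, c1=2, c2=1)
macro 4: S0 reads c1=2 → after 2×micro: 0; S1 reads c0=0 → after 3×micro: 0; S2 reads c2=1 → after 1×micro: 1 ⇒ (c0=0, c1=0, c2=1)
macro 5: S0 reads c1=0 → after 2×micro: -2; S1 reads c0=-2 → after 3×micro: 2; S2 reads c2=1 → after 1×micro: 1 ⇒ (c0=-2, c1=2, c2=1)
macro 6: S0 reads c1=2 → after 2×micro: 0; S1 reads c0=0 → after 3×micro: 0; S2 reads c2=1 → after 1×micro: 1 ⇒ (c0=0, c1=0, c2=1)
macro 7: S0 reads c1=0 → after 2×micro: -2; S1 reads c0=-2 → after 3×micro: 2; S2 reads c2=1 → after 1×micro: 1 ⇒ (c0=-2, c1=2, c2=1)
macro 8: S0 reads c1=2 → after 2×micro: 0; S1 reads c0=0 → after 3×micro: 0; S2 reads c2=1 → after 1×micro: 1 ⇒ (c0=0, c1=0, c2=1)
macro 9: S0 reads c1=0 → after 2×micro: -2; S1 reads c0=-2 → after 3×micro: 2; S2 reads c2=1 → after 1×micro: 1 ⇒ (c0=-2, c1=2, c2=1)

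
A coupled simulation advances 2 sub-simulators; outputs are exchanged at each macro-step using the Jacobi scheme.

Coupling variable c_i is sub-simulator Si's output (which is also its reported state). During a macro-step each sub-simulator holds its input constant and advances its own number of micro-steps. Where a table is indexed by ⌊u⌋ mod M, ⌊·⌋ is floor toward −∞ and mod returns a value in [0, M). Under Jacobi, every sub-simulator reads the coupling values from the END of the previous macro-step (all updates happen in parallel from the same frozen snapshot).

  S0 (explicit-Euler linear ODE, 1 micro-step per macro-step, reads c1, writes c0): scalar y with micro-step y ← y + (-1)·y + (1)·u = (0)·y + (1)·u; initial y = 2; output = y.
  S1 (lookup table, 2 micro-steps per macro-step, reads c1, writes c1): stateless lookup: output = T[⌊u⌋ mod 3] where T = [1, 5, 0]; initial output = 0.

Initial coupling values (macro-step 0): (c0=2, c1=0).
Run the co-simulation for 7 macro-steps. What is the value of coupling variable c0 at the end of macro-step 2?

c0 at macro-step 2 = 1

macro 1: S0 reads c1=0 → after 1×micro: 0; S1 reads c1=0 → after 2×micro: 1 ⇒ (c0=0, c1=1)
macro 2: S0 reads c1=1 → after 1×micro: 1; S1 reads c1=1 → after 2×micro: 5 ⇒ (c0=1, c1=5)
macro 3: S0 reads c1=5 → after 1×micro: 5; S1 reads c1=5 → after 2×micro: 0 ⇒ (c0=5, c1=0)
macro 4: S0 reads c1=0 → after 1×micro: 0; S1 reads c1=0 → after 2×micro: 1 ⇒ (c0=0, c1=1)
macro 5: S0 reads c1=1 → after 1×micro: 1; S1 reads c1=1 → after 2×micro: 5 ⇒ (c0=1, c1=5)
macro 6: S0 reads c1=5 → after 1×micro: 5; S1 reads c1=5 → after 2×micro: 0 ⇒ (c0=5, c1=0)
macro 7: S0 reads c1=0 → after 1×micro: 0; S1 reads c1=0 → after 2×micro: 1 ⇒ (c0=0, c1=1)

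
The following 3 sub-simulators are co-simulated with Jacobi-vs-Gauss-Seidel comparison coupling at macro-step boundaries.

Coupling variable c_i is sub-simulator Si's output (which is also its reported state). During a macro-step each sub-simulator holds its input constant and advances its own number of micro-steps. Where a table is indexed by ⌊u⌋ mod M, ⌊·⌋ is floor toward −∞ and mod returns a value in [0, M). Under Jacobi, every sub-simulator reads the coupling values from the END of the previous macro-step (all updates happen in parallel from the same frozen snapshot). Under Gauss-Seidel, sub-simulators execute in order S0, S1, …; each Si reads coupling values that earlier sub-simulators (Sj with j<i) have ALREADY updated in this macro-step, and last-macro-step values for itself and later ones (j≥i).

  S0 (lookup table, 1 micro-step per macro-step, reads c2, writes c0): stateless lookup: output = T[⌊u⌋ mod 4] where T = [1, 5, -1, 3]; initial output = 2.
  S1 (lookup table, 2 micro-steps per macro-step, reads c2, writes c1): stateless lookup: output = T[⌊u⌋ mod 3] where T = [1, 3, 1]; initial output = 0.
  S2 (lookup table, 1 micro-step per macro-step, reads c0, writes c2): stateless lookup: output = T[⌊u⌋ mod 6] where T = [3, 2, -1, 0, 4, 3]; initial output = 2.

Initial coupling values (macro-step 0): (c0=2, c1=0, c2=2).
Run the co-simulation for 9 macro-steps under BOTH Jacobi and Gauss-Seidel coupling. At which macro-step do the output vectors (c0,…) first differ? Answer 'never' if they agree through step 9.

[Jacobi] macro 1: S0 reads c2=2 → after 1×micro: -1; S1 reads c2=2 → after 2×micro: 1; S2 reads c0=2 → after 1×micro: -1 ⇒ (c0=-1, c1=1, c2=-1)
[Jacobi] macro 2: S0 reads c2=-1 → after 1×micro: 3; S1 reads c2=-1 → after 2×micro: 1; S2 reads c0=-1 → after 1×micro: 3 ⇒ (c0=3, c1=1, c2=3)
[Jacobi] macro 3: S0 reads c2=3 → after 1×micro: 3; S1 reads c2=3 → after 2×micro: 1; S2 reads c0=3 → after 1×micro: 0 ⇒ (c0=3, c1=1, c2=0)
[Jacobi] macro 4: S0 reads c2=0 → after 1×micro: 1; S1 reads c2=0 → after 2×micro: 1; S2 reads c0=3 → after 1×micro: 0 ⇒ (c0=1, c1=1, c2=0)
[Jacobi] macro 5: S0 reads c2=0 → after 1×micro: 1; S1 reads c2=0 → after 2×micro: 1; S2 reads c0=1 → after 1×micro: 2 ⇒ (c0=1, c1=1, c2=2)
[Jacobi] macro 6: S0 reads c2=2 → after 1×micro: -1; S1 reads c2=2 → after 2×micro: 1; S2 reads c0=1 → after 1×micro: 2 ⇒ (c0=-1, c1=1, c2=2)
[Jacobi] macro 7: S0 reads c2=2 → after 1×micro: -1; S1 reads c2=2 → after 2×micro: 1; S2 reads c0=-1 → after 1×micro: 3 ⇒ (c0=-1, c1=1, c2=3)
[Jacobi] macro 8: S0 reads c2=3 → after 1×micro: 3; S1 reads c2=3 → after 2×micro: 1; S2 reads c0=-1 → after 1×micro: 3 ⇒ (c0=3, c1=1, c2=3)
[Jacobi] macro 9: S0 reads c2=3 → after 1×micro: 3; S1 reads c2=3 → after 2×micro: 1; S2 reads c0=3 → after 1×micro: 0 ⇒ (c0=3, c1=1, c2=0)
[Gauss-Seidel] macro 1: S0 reads c2=2 → after 1×micro: -1; S1 reads c2=2 → after 2×micro: 1; S2 reads c0=-1 → after 1×micro: 3 ⇒ (c0=-1, c1=1, c2=3)
[Gauss-Seidel] macro 2: S0 reads c2=3 → after 1×micro: 3; S1 reads c2=3 → after 2×micro: 1; S2 reads c0=3 → after 1×micro: 0 ⇒ (c0=3, c1=1, c2=0)
[Gauss-Seidel] macro 3: S0 reads c2=0 → after 1×micro: 1; S1 reads c2=0 → after 2×micro: 1; S2 reads c0=1 → after 1×micro: 2 ⇒ (c0=1, c1=1, c2=2)
[Gauss-Seidel] macro 4: S0 reads c2=2 → after 1×micro: -1; S1 reads c2=2 → after 2×micro: 1; S2 reads c0=-1 → after 1×micro: 3 ⇒ (c0=-1, c1=1, c2=3)
[Gauss-Seidel] macro 5: S0 reads c2=3 → after 1×micro: 3; S1 reads c2=3 → after 2×micro: 1; S2 reads c0=3 → after 1×micro: 0 ⇒ (c0=3, c1=1, c2=0)
[Gauss-Seidel] macro 6: S0 reads c2=0 → after 1×micro: 1; S1 reads c2=0 → after 2×micro: 1; S2 reads c0=1 → after 1×micro: 2 ⇒ (c0=1, c1=1, c2=2)
[Gauss-Seidel] macro 7: S0 reads c2=2 → after 1×micro: -1; S1 reads c2=2 → after 2×micro: 1; S2 reads c0=-1 → after 1×micro: 3 ⇒ (c0=-1, c1=1, c2=3)
[Gauss-Seidel] macro 8: S0 reads c2=3 → after 1×micro: 3; S1 reads c2=3 → after 2×micro: 1; S2 reads c0=3 → after 1×micro: 0 ⇒ (c0=3, c1=1, c2=0)
[Gauss-Seidel] macro 9: S0 reads c2=0 → after 1×micro: 1; S1 reads c2=0 → after 2×micro: 1; S2 reads c0=1 → after 1×micro: 2 ⇒ (c0=1, c1=1, c2=2)

first divergence at macro-step: 1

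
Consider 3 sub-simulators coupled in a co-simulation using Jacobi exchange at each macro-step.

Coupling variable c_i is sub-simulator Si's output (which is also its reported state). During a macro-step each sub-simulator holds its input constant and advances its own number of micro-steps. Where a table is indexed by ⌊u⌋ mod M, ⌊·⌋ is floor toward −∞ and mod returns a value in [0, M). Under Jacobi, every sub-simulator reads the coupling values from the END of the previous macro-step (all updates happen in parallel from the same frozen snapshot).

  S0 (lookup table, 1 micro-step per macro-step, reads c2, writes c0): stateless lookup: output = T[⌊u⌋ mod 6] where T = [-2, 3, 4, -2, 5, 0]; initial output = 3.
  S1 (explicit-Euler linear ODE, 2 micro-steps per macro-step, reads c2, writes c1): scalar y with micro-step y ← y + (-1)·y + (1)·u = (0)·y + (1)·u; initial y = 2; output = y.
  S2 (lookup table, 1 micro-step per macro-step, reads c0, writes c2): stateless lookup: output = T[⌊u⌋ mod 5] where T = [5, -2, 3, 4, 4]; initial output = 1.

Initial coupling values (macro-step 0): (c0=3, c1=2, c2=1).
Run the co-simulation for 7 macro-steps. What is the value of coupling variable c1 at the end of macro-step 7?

c1 at macro-step 7 = 5

macro 1: S0 reads c2=1 → after 1×micro: 3; S1 reads c2=1 → after 2×micro: 1; S2 reads c0=3 → after 1×micro: 4 ⇒ (c0=3, c1=1, c2=4)
macro 2: S0 reads c2=4 → after 1×micro: 5; S1 reads c2=4 → after 2×micro: 4; S2 reads c0=3 → after 1×micro: 4 ⇒ (c0=5, c1=4, c2=4)
macro 3: S0 reads c2=4 → after 1×micro: 5; S1 reads c2=4 → after 2×micro: 4; S2 reads c0=5 → after 1×micro: 5 ⇒ (c0=5, c1=4, c2=5)
macro 4: S0 reads c2=5 → after 1×micro: 0; S1 reads c2=5 → after 2×micro: 5; S2 reads c0=5 → after 1×micro: 5 ⇒ (c0=0, c1=5, c2=5)
macro 5: S0 reads c2=5 → after 1×micro: 0; S1 reads c2=5 → after 2×micro: 5; S2 reads c0=0 → after 1×micro: 5 ⇒ (c0=0, c1=5, c2=5)
macro 6: S0 reads c2=5 → after 1×micro: 0; S1 reads c2=5 → after 2×micro: 5; S2 reads c0=0 → after 1×micro: 5 ⇒ (c0=0, c1=5, c2=5)
macro 7: S0 reads c2=5 → after 1×micro: 0; S1 reads c2=5 → after 2×micro: 5; S2 reads c0=0 → after 1×micro: 5 ⇒ (c0=0, c1=5, c2=5)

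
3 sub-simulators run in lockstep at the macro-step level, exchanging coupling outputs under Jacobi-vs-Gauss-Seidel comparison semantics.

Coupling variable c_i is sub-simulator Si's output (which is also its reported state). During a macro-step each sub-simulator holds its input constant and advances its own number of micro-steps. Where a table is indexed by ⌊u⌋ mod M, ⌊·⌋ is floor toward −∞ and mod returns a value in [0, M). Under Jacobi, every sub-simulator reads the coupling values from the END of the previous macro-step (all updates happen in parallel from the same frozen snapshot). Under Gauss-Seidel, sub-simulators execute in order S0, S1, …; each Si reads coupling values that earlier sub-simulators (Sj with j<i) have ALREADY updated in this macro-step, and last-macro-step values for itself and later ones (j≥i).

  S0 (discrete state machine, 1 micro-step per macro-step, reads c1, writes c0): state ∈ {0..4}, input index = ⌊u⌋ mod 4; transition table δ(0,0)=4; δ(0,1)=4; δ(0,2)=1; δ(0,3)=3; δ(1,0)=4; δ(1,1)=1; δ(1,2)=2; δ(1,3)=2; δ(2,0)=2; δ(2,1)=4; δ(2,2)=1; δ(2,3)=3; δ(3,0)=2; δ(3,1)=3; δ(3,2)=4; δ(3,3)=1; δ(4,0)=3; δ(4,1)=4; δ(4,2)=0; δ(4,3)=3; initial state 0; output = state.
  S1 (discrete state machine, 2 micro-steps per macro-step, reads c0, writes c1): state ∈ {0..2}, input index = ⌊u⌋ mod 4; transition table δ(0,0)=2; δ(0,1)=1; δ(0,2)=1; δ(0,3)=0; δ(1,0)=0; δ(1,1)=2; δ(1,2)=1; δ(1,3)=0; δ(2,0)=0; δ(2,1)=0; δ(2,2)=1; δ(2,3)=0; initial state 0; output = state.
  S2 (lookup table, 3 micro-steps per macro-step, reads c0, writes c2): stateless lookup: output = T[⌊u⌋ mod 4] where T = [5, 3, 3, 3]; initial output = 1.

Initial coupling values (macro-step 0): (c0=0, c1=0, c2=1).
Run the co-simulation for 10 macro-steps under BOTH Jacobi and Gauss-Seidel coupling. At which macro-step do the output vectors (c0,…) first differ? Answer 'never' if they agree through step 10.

[Jacobi] macro 1: S0 reads c1=0 → after 1×micro: 4; S1 reads c0=0 → after 2×micro: 0; S2 reads c0=0 → after 3×micro: 5 ⇒ (c0=4, c1=0, c2=5)
[Jacobi] macro 2: S0 reads c1=0 → after 1×micro: 3; S1 reads c0=4 → after 2×micro: 0; S2 reads c0=4 → after 3×micro: 5 ⇒ (c0=3, c1=0, c2=5)
[Jacobi] macro 3: S0 reads c1=0 → after 1×micro: 2; S1 reads c0=3 → after 2×micro: 0; S2 reads c0=3 → after 3×micro: 3 ⇒ (c0=2, c1=0, c2=3)
[Jacobi] macro 4: S0 reads c1=0 → after 1×micro: 2; S1 reads c0=2 → after 2×micro: 1; S2 reads c0=2 → after 3×micro: 3 ⇒ (c0=2, c1=1, c2=3)
[Jacobi] macro 5: S0 reads c1=1 → after 1×micro: 4; S1 reads c0=2 → after 2×micro: 1; S2 reads c0=2 → after 3×micro: 3 ⇒ (c0=4, c1=1, c2=3)
[Jacobi] macro 6: S0 reads c1=1 → after 1×micro: 4; S1 reads c0=4 → after 2×micro: 2; S2 reads c0=4 → after 3×micro: 5 ⇒ (c0=4, c1=2, c2=5)
[Jacobi] macro 7: S0 reads c1=2 → after 1×micro: 0; S1 reads c0=4 → after 2×micro: 2; S2 reads c0=4 → after 3×micro: 5 ⇒ (c0=0, c1=2, c2=5)
[Jacobi] macro 8: S0 reads c1=2 → after 1×micro: 1; S1 reads c0=0 → after 2×micro: 2; S2 reads c0=0 → after 3×micro: 5 ⇒ (c0=1, c1=2, c2=5)
[Jacobi] macro 9: S0 reads c1=2 → after 1×micro: 2; S1 reads c0=1 → after 2×micro: 1; S2 reads c0=1 → after 3×micro: 3 ⇒ (c0=2, c1=1, c2=3)
[Jacobi] macro 10: S0 reads c1=1 → after 1×micro: 4; S1 reads c0=2 → after 2×micro: 1; S2 reads c0=2 → after 3×micro: 3 ⇒ (c0=4, c1=1, c2=3)
[Gauss-Seidel] macro 1: S0 reads c1=0 → after 1×micro: 4; S1 reads c0=4 → after 2×micro: 0; S2 reads c0=4 → after 3×micro: 5 ⇒ (c0=4, c1=0, c2=5)
[Gauss-Seidel] macro 2: S0 reads c1=0 → after 1×micro: 3; S1 reads c0=3 → after 2×micro: 0; S2 reads c0=3 → after 3×micro: 3 ⇒ (c0=3, c1=0, c2=3)
[Gauss-Seidel] macro 3: S0 reads c1=0 → after 1×micro: 2; S1 reads c0=2 → after 2×micro: 1; S2 reads c0=2 → after 3×micro: 3 ⇒ (c0=2, c1=1, c2=3)
[Gauss-Seidel] macro 4: S0 reads c1=1 → after 1×micro: 4; S1 reads c0=4 → after 2×micro: 2; S2 reads c0=4 → after 3×micro: 5 ⇒ (c0=4, c1=2, c2=5)
[Gauss-Seidel] macro 5: S0 reads c1=2 → after 1×micro: 0; S1 reads c0=0 → after 2×micro: 2; S2 reads c0=0 → after 3×micro: 5 ⇒ (c0=0, c1=2, c2=5)
[Gauss-Seidel] macro 6: S0 reads c1=2 → after 1×micro: 1; S1 reads c0=1 → after 2×micro: 1; S2 reads c0=1 → after 3×micro: 3 ⇒ (c0=1, c1=1, c2=3)
[Gauss-Seidel] macro 7: S0 reads c1=1 → after 1×micro: 1; S1 reads c0=1 → after 2×micro: 0; S2 reads c0=1 → after 3×micro: 3 ⇒ (c0=1, c1=0, c2=3)
[Gauss-Seidel] macro 8: S0 reads c1=0 → after 1×micro: 4; S1 reads c0=4 → after 2×micro: 0; S2 reads c0=4 → after 3×micro: 5 ⇒ (c0=4, c1=0, c2=5)
[Gauss-Seidel] macro 9: S0 reads c1=0 → after 1×micro: 3; S1 reads c0=3 → after 2×micro: 0; S2 reads c0=3 → after 3×micro: 3 ⇒ (c0=3, c1=0, c2=3)
[Gauss-Seidel] macro 10: S0 reads c1=0 → after 1×micro: 2; S1 reads c0=2 → after 2×micro: 1; S2 reads c0=2 → after 3×micro: 3 ⇒ (c0=2, c1=1, c2=3)

first divergence at macro-step: 2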